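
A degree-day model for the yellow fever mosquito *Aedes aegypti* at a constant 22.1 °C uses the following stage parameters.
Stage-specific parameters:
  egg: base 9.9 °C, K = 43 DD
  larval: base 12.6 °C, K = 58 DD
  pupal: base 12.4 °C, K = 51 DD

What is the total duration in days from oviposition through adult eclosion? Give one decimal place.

egg: 43 / (22.1 − 9.9) = 43 / 12.2 = 3.525 d.
larval: 58 / (22.1 − 12.6) = 58 / 9.5 = 6.105 d.
pupal: 51 / (22.1 − 12.4) = 51 / 9.7 = 5.258 d.
Sum = 14.888 ≈ 14.9 days.

14.9 days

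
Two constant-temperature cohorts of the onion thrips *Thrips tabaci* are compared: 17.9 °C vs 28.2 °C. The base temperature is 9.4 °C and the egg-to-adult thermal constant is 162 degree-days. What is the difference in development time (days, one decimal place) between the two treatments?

At 17.9 °C: 162 / (17.9 − 9.4) = 162 / 8.5 = 19.059 d.
At 28.2 °C: 162 / (28.2 − 9.4) = 162 / 18.8 = 8.617 d.
Difference = |19.059 − 8.617| = 10.442 ≈ 10.4 days.

10.4 days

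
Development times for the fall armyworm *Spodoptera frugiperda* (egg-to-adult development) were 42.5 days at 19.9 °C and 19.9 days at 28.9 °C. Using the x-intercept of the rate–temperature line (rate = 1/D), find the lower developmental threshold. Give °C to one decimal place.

12.0 °C

Equal thermal constants: D₁(T₁ − T_b) = D₂(T₂ − T_b).
42.5·(19.9 − T_b) = 19.9·(28.9 − T_b)
T_b = (42.5·19.9 − 19.9·28.9) / (42.5 − 19.9) = 270.64 / 22.6 = 11.975 °C ≈ 12.0 °C.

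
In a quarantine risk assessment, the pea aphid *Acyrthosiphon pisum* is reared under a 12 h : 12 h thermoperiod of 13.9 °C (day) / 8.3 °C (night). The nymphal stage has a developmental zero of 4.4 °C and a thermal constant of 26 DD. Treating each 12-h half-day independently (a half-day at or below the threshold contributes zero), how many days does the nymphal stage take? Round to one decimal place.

Day half: max(0, 13.9 − 4.4) × 0.5 = 9.5 × 0.5 = 4.75 DD.
Night half: max(0, 8.3 − 4.4) × 0.5 = 3.9 × 0.5 = 1.95 DD.
Per 24 h: 6.70 DD/day.
Duration = 26 / 6.70 = 3.881 ≈ 3.9 days.

3.9 days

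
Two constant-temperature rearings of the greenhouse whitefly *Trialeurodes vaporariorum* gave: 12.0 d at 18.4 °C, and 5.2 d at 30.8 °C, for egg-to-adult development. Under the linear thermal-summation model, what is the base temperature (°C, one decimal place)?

Equal thermal constants: D₁(T₁ − T_b) = D₂(T₂ − T_b).
12.0·(18.4 − T_b) = 5.2·(30.8 − T_b)
T_b = (12.0·18.4 − 5.2·30.8) / (12.0 − 5.2) = 60.64 / 6.8 = 8.918 °C ≈ 8.9 °C.

8.9 °C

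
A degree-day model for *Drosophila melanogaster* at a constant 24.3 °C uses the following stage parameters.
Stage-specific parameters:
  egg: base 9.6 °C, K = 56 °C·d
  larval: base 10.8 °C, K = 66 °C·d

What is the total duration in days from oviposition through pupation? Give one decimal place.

8.7 days

egg: 56 / (24.3 − 9.6) = 56 / 14.7 = 3.810 d.
larval: 66 / (24.3 − 10.8) = 66 / 13.5 = 4.889 d.
Sum = 8.698 ≈ 8.7 days.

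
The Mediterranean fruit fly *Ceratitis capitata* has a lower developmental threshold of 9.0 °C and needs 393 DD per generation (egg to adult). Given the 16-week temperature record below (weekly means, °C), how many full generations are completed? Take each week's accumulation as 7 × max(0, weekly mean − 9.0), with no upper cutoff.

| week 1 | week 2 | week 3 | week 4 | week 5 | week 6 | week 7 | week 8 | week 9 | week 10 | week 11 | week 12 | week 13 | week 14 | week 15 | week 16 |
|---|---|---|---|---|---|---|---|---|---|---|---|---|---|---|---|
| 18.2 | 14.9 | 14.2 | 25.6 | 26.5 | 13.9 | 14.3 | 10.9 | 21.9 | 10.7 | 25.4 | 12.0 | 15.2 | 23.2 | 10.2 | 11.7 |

Weekly DD (7 × max(0, T̄ − 9.0)): 64.4, 41.3, 36.4, 116.2, 122.5, 34.3, 37.1, 13.3, 90.3, 11.9, 114.8, 21.0, 43.4, 99.4, 8.4, 18.9.
Season total = 873.6 DD.
Complete generations = ⌊873.6 / 393⌋ = 2.

2 generations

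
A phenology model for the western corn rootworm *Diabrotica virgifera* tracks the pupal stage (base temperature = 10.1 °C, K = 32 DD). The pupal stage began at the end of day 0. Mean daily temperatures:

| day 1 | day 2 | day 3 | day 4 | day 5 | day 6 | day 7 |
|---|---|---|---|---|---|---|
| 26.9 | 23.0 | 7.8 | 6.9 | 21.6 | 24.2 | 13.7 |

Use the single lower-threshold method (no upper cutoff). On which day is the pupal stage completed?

day 5

Daily DD above 10.1 °C: 16.8, 12.9, 0.0, 0.0, 11.5, 14.1, 3.6.
Cumulative: 16.8, 29.7, 29.7, 29.7, 41.2, 55.3, 58.9.
The total first reaches 32 DD on day 5.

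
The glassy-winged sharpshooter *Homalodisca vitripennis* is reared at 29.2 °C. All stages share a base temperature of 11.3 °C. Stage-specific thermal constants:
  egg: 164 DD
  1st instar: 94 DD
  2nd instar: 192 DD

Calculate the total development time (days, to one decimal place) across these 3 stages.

Daily accumulation at 29.2 °C = 29.2 − 11.3 = 17.9 DD/day.
Total K = 164 + 94 + 192 = 450 DD.
Total duration = 450 / 17.9 = 25.140 ≈ 25.1 days.

25.1 days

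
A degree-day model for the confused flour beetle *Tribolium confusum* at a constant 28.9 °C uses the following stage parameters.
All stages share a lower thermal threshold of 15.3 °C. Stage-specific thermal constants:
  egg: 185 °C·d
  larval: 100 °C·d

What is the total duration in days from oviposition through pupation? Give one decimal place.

21.0 days

Daily accumulation at 28.9 °C = 28.9 − 15.3 = 13.6 DD/day.
Total K = 185 + 100 = 285 DD.
Total duration = 285 / 13.6 = 20.956 ≈ 21.0 days.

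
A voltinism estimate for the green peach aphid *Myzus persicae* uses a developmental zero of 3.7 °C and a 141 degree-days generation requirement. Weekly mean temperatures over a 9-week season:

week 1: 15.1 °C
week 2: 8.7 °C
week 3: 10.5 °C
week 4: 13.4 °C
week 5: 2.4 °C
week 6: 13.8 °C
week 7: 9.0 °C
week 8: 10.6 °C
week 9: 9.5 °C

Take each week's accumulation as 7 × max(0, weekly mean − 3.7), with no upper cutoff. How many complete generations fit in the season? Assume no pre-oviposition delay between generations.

3 generations

Weekly DD (7 × max(0, T̄ − 3.7)): 79.8, 35.0, 47.6, 67.9, 0.0, 70.7, 37.1, 48.3, 40.6.
Season total = 427.0 DD.
Complete generations = ⌊427.0 / 141⌋ = 3.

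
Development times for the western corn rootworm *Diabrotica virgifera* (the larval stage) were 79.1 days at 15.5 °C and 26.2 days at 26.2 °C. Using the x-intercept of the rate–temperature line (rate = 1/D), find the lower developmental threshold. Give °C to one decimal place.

10.2 °C

Equal thermal constants: D₁(T₁ − T_b) = D₂(T₂ − T_b).
79.1·(15.5 − T_b) = 26.2·(26.2 − T_b)
T_b = (79.1·15.5 − 26.2·26.2) / (79.1 − 26.2) = 539.61 / 52.9 = 10.201 °C ≈ 10.2 °C.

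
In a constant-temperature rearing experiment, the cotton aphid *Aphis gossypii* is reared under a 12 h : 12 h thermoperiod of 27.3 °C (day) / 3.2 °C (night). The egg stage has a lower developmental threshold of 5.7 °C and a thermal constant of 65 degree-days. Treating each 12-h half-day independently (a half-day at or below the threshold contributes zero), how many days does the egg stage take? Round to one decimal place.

6.0 days

Day half: max(0, 27.3 − 5.7) × 0.5 = 21.6 × 0.5 = 10.80 DD.
Night half: max(0, 3.2 − 5.7) × 0.5 = 0.0 × 0.5 = 0.00 DD.
Per 24 h: 10.80 DD/day.
Duration = 65 / 10.80 = 6.019 ≈ 6.0 days.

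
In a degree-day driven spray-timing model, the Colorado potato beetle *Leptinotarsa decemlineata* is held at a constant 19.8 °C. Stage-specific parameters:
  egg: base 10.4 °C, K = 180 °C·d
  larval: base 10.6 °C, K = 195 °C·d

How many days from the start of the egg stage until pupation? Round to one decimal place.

egg: 180 / (19.8 − 10.4) = 180 / 9.4 = 19.149 d.
larval: 195 / (19.8 − 10.6) = 195 / 9.2 = 21.196 d.
Sum = 40.345 ≈ 40.3 days.

40.3 days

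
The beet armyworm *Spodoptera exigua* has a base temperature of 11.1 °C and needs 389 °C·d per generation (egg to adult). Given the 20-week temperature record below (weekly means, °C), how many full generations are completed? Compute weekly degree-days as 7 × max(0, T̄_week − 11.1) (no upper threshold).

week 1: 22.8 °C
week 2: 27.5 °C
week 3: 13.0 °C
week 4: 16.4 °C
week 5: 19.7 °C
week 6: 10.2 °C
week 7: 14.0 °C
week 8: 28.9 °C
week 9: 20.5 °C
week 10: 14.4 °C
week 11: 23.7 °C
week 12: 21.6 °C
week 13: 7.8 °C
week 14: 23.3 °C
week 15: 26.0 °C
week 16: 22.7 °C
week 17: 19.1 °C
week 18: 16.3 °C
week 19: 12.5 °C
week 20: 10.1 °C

2 generations

Weekly DD (7 × max(0, T̄ − 11.1)): 81.9, 114.8, 13.3, 37.1, 60.2, 0.0, 20.3, 124.6, 65.8, 23.1, 88.2, 73.5, 0.0, 85.4, 104.3, 81.2, 56.0, 36.4, 9.8, 0.0.
Season total = 1075.9 DD.
Complete generations = ⌊1075.9 / 389⌋ = 2.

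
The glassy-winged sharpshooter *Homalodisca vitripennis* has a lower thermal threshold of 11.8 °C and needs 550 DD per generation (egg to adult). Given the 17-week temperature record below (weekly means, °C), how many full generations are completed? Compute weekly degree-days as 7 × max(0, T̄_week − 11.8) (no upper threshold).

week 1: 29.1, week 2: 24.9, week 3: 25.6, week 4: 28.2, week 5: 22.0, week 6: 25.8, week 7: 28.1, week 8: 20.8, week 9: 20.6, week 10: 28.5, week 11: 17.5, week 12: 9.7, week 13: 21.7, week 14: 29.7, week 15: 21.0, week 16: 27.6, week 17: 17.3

2 generations

Weekly DD (7 × max(0, T̄ − 11.8)): 121.1, 91.7, 96.6, 114.8, 71.4, 98.0, 114.1, 63.0, 61.6, 116.9, 39.9, 0.0, 69.3, 125.3, 64.4, 110.6, 38.5.
Season total = 1397.2 DD.
Complete generations = ⌊1397.2 / 550⌋ = 2.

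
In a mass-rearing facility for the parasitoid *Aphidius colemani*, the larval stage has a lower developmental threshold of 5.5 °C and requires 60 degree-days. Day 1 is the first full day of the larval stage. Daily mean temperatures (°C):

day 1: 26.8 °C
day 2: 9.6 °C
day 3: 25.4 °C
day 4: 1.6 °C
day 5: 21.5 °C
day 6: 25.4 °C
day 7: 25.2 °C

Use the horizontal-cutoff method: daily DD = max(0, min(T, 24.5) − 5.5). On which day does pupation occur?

day 6

Daily DD above 5.5 °C (capped at 19.0): 19.0, 4.1, 19.0, 0.0, 16.0, 19.0, 19.0.
Cumulative: 19.0, 23.1, 42.1, 42.1, 58.1, 77.1, 96.1.
The total first reaches 60 DD on day 6.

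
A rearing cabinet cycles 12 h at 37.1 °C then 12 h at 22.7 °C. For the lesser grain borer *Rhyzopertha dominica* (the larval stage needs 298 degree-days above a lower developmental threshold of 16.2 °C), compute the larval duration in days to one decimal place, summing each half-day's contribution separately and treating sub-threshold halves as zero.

21.8 days

Day half: max(0, 37.1 − 16.2) × 0.5 = 20.9 × 0.5 = 10.45 DD.
Night half: max(0, 22.7 − 16.2) × 0.5 = 6.5 × 0.5 = 3.25 DD.
Per 24 h: 13.70 DD/day.
Duration = 298 / 13.70 = 21.752 ≈ 21.8 days.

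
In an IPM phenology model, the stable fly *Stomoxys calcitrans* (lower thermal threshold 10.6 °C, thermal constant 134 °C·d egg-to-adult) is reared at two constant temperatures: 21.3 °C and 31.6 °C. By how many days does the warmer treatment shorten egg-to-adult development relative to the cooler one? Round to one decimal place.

At 21.3 °C: 134 / (21.3 − 10.6) = 134 / 10.7 = 12.523 d.
At 31.6 °C: 134 / (31.6 − 10.6) = 134 / 21.0 = 6.381 d.
Difference = |12.523 − 6.381| = 6.142 ≈ 6.1 days.

6.1 days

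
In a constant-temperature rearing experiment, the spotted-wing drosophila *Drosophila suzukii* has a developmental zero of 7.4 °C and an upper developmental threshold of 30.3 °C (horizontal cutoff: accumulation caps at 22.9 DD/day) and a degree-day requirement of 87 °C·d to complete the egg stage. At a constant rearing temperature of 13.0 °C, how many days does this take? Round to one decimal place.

15.5 days

Daily accumulation = 13.0 − 7.4 = 5.6 DD/day.
Duration = 87 / 5.6 = 15.536 ≈ 15.5 days.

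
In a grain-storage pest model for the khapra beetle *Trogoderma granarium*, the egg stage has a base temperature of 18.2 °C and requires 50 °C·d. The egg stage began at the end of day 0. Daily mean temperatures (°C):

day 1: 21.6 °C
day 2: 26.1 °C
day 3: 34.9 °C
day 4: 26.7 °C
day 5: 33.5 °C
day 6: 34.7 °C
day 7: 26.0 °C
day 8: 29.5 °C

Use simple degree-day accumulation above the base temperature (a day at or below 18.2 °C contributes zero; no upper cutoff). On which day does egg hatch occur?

Daily DD above 18.2 °C: 3.4, 7.9, 16.7, 8.5, 15.3, 16.5, 7.8, 11.3.
Cumulative: 3.4, 11.3, 28.0, 36.5, 51.8, 68.3, 76.1, 87.4.
The total first reaches 50 DD on day 5.

day 5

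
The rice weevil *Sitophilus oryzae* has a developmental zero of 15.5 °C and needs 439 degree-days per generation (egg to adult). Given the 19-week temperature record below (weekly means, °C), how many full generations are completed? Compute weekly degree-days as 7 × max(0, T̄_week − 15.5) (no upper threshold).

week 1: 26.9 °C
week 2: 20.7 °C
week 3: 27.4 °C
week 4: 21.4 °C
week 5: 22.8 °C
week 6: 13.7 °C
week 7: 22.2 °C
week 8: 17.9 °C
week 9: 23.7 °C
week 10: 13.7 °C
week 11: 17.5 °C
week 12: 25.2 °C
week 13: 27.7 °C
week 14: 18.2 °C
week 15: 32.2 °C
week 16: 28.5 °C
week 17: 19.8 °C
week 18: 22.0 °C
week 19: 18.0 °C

Weekly DD (7 × max(0, T̄ − 15.5)): 79.8, 36.4, 83.3, 41.3, 51.1, 0.0, 46.9, 16.8, 57.4, 0.0, 14.0, 67.9, 85.4, 18.9, 116.9, 91.0, 30.1, 45.5, 17.5.
Season total = 900.2 DD.
Complete generations = ⌊900.2 / 439⌋ = 2.

2 generations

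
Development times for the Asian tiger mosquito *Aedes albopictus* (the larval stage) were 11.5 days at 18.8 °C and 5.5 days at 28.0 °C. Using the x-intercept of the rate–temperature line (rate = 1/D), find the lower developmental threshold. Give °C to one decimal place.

10.4 °C

Linear rate model ⇒ the product D·(T − T_b) is constant across temperatures.
11.5·(18.8 − T_b) = 5.5·(28.0 − T_b)
T_b = (11.5·18.8 − 5.5·28.0) / (11.5 − 5.5) = 62.20 / 6.0 = 10.367 °C ≈ 10.4 °C.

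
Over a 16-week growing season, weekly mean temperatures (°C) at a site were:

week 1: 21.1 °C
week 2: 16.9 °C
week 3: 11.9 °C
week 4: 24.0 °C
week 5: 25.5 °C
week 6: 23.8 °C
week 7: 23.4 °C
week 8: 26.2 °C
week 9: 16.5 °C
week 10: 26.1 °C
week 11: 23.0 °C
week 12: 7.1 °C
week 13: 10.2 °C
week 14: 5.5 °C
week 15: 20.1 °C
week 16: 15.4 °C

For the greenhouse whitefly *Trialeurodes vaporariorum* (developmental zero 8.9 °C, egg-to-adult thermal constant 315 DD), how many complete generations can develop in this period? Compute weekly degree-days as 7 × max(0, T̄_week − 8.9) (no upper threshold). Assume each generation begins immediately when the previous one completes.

3 generations

Weekly DD (7 × max(0, T̄ − 8.9)): 85.4, 56.0, 21.0, 105.7, 116.2, 104.3, 101.5, 121.1, 53.2, 120.4, 98.7, 0.0, 9.1, 0.0, 78.4, 45.5.
Season total = 1116.5 DD.
Complete generations = ⌊1116.5 / 315⌋ = 3.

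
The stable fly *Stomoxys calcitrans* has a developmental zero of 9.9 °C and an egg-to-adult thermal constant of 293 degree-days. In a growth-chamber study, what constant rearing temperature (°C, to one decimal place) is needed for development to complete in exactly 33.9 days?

Required daily accumulation = 293 / 33.9 = 8.643 DD/day.
T = T_base + 8.643 = 9.9 + 8.643 = 18.543 ≈ 18.5 °C.

18.5 °C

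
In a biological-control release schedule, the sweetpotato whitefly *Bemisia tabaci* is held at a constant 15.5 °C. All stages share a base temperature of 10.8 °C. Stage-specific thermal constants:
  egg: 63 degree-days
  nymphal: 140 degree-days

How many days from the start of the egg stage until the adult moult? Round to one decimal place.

Daily accumulation at 15.5 °C = 15.5 − 10.8 = 4.7 DD/day.
Total K = 63 + 140 = 203 DD.
Total duration = 203 / 4.7 = 43.191 ≈ 43.2 days.

43.2 days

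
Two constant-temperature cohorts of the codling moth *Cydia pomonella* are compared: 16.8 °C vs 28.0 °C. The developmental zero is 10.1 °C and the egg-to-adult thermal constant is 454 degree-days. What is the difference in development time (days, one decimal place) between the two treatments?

42.4 days

At 16.8 °C: 454 / (16.8 − 10.1) = 454 / 6.7 = 67.761 d.
At 28.0 °C: 454 / (28.0 − 10.1) = 454 / 17.9 = 25.363 d.
Difference = |67.761 − 25.363| = 42.398 ≈ 42.4 days.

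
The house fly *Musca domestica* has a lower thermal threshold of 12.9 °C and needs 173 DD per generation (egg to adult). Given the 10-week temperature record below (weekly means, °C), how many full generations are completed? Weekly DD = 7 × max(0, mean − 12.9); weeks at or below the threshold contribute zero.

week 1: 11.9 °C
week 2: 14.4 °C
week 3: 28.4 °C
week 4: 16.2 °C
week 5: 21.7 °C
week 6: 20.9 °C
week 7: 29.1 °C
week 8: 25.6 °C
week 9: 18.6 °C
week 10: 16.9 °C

Weekly DD (7 × max(0, T̄ − 12.9)): 0.0, 10.5, 108.5, 23.1, 61.6, 56.0, 113.4, 88.9, 39.9, 28.0.
Season total = 529.9 DD.
Complete generations = ⌊529.9 / 173⌋ = 3.

3 generations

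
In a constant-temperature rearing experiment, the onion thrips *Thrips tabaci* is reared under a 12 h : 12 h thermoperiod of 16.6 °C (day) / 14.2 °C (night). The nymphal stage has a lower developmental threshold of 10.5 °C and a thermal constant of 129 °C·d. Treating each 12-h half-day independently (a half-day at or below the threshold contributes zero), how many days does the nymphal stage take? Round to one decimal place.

26.3 days

Day half: max(0, 16.6 − 10.5) × 0.5 = 6.1 × 0.5 = 3.05 DD.
Night half: max(0, 14.2 − 10.5) × 0.5 = 3.7 × 0.5 = 1.85 DD.
Per 24 h: 4.90 DD/day.
Duration = 129 / 4.90 = 26.327 ≈ 26.3 days.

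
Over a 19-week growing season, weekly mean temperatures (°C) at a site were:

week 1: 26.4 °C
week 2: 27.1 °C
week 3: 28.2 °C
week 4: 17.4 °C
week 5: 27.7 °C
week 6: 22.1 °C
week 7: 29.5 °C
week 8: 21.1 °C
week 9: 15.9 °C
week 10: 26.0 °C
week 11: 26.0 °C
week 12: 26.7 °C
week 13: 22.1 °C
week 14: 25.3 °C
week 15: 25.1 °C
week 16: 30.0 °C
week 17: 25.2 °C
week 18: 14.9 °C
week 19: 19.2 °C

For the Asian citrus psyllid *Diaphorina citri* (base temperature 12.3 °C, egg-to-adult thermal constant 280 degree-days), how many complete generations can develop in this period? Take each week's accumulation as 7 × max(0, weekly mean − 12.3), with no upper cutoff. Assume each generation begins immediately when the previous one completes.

Weekly DD (7 × max(0, T̄ − 12.3)): 98.7, 103.6, 111.3, 35.7, 107.8, 68.6, 120.4, 61.6, 25.2, 95.9, 95.9, 100.8, 68.6, 91.0, 89.6, 123.9, 90.3, 18.2, 48.3.
Season total = 1555.4 DD.
Complete generations = ⌊1555.4 / 280⌋ = 5.

5 generations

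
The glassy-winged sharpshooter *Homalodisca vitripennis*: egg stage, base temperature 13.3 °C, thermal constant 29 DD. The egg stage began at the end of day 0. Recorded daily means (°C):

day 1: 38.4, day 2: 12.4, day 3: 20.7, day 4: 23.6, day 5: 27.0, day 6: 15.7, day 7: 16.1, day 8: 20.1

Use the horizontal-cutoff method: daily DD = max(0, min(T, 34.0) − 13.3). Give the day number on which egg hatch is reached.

day 4

Daily DD above 13.3 °C (capped at 20.7): 20.7, 0.0, 7.4, 10.3, 13.7, 2.4, 2.8, 6.8.
Cumulative: 20.7, 20.7, 28.1, 38.4, 52.1, 54.5, 57.3, 64.1.
The total first reaches 29 DD on day 4.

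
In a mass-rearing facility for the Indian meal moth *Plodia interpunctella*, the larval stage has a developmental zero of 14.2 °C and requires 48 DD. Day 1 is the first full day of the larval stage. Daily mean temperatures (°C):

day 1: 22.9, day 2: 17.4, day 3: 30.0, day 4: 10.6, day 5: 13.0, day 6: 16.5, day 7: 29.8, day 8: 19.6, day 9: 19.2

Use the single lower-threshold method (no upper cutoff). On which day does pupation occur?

Daily DD above 14.2 °C: 8.7, 3.2, 15.8, 0.0, 0.0, 2.3, 15.6, 5.4, 5.0.
Cumulative: 8.7, 11.9, 27.7, 27.7, 27.7, 30.0, 45.6, 51.0, 56.0.
The total first reaches 48 DD on day 8.

day 8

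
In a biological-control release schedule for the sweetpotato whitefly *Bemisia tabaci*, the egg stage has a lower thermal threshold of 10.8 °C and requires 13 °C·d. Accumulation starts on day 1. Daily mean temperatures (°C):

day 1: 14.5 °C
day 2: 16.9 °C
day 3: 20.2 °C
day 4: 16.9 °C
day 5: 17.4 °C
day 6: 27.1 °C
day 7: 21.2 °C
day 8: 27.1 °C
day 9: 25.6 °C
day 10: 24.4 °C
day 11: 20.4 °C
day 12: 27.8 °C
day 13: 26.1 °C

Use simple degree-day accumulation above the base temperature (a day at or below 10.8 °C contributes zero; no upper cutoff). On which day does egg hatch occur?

Daily DD above 10.8 °C: 3.7, 6.1, 9.4, 6.1, 6.6, 16.3, 10.4, 16.3, 14.8, 13.6, 9.6, 17.0, 15.3.
Cumulative: 3.7, 9.8, 19.2, 25.3, 31.9, 48.2, 58.6, 74.9, 89.7, 103.3, 112.9, 129.9, 145.2.
The total first reaches 13 DD on day 3.

day 3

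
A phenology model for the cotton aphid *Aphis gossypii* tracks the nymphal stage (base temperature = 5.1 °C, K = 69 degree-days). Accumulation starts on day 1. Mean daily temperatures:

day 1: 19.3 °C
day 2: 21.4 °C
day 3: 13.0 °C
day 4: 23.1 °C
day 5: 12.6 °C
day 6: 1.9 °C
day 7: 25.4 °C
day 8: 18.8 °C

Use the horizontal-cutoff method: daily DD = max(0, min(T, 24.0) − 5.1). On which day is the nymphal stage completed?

day 7

Daily DD above 5.1 °C (capped at 18.9): 14.2, 16.3, 7.9, 18.0, 7.5, 0.0, 18.9, 13.7.
Cumulative: 14.2, 30.5, 38.4, 56.4, 63.9, 63.9, 82.8, 96.5.
The total first reaches 69 DD on day 7.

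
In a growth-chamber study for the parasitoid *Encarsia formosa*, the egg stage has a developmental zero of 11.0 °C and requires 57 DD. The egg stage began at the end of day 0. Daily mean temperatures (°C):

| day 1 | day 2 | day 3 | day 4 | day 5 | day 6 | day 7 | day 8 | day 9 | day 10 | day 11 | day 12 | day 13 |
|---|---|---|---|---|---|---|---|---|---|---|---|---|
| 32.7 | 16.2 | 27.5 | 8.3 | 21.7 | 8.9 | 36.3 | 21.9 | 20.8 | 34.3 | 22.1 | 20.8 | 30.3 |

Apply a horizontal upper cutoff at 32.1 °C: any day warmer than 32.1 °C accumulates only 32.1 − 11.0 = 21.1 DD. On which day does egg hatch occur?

day 7

Daily DD above 11.0 °C (capped at 21.1): 21.1, 5.2, 16.5, 0.0, 10.7, 0.0, 21.1, 10.9, 9.8, 21.1, 11.1, 9.8, 19.3.
Cumulative: 21.1, 26.3, 42.8, 42.8, 53.5, 53.5, 74.6, 85.5, 95.3, 116.4, 127.5, 137.3, 156.6.
The total first reaches 57 DD on day 7.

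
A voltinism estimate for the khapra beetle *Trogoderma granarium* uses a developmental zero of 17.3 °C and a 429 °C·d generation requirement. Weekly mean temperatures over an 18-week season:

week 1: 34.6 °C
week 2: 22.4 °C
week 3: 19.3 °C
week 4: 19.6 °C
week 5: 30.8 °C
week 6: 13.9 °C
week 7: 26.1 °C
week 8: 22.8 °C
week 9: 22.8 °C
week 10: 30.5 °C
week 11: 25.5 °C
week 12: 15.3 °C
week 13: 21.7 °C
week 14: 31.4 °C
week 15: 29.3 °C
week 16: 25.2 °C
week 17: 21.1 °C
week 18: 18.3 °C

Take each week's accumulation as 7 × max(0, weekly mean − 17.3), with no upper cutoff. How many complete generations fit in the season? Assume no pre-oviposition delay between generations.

Weekly DD (7 × max(0, T̄ − 17.3)): 121.1, 35.7, 14.0, 16.1, 94.5, 0.0, 61.6, 38.5, 38.5, 92.4, 57.4, 0.0, 30.8, 98.7, 84.0, 55.3, 26.6, 7.0.
Season total = 872.2 DD.
Complete generations = ⌊872.2 / 429⌋ = 2.

2 generations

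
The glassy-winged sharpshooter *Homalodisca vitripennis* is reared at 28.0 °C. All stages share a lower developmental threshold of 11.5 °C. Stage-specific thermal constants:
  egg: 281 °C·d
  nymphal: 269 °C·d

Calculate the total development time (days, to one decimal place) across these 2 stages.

33.3 days

Daily accumulation at 28.0 °C = 28.0 − 11.5 = 16.5 DD/day.
Total K = 281 + 269 = 550 DD.
Total duration = 550 / 16.5 = 33.333 ≈ 33.3 days.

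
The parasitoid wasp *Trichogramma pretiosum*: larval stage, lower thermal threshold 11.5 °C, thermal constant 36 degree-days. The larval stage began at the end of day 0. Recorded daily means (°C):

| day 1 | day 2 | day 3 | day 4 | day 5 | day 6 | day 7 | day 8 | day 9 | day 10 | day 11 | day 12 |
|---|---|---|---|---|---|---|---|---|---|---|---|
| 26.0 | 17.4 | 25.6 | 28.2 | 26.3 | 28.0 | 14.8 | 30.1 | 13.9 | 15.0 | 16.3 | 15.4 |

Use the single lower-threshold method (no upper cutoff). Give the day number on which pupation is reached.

day 4

Daily DD above 11.5 °C: 14.5, 5.9, 14.1, 16.7, 14.8, 16.5, 3.3, 18.6, 2.4, 3.5, 4.8, 3.9.
Cumulative: 14.5, 20.4, 34.5, 51.2, 66.0, 82.5, 85.8, 104.4, 106.8, 110.3, 115.1, 119.0.
The total first reaches 36 DD on day 4.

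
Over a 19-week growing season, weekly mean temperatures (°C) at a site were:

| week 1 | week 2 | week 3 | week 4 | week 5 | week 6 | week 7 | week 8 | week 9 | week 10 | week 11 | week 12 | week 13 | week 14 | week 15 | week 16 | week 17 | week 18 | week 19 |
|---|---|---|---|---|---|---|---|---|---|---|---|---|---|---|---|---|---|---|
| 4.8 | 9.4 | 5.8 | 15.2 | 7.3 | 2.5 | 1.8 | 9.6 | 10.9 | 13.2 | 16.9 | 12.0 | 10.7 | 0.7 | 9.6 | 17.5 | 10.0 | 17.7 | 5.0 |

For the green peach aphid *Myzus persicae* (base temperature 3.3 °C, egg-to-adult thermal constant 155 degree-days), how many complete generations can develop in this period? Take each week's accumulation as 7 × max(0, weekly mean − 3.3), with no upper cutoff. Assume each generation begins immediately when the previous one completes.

Weekly DD (7 × max(0, T̄ − 3.3)): 10.5, 42.7, 17.5, 83.3, 28.0, 0.0, 0.0, 44.1, 53.2, 69.3, 95.2, 60.9, 51.8, 0.0, 44.1, 99.4, 46.9, 100.8, 11.9.
Season total = 859.6 DD.
Complete generations = ⌊859.6 / 155⌋ = 5.

5 generations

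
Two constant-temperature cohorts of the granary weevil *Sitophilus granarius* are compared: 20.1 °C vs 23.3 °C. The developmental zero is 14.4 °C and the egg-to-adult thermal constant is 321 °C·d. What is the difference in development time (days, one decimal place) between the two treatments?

At 20.1 °C: 321 / (20.1 − 14.4) = 321 / 5.7 = 56.316 d.
At 23.3 °C: 321 / (23.3 − 14.4) = 321 / 8.9 = 36.067 d.
Difference = |56.316 − 36.067| = 20.248 ≈ 20.2 days.

20.2 days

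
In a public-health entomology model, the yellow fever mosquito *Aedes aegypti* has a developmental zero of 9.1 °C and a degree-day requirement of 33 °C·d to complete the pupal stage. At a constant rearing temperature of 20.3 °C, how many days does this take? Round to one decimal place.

2.9 days

Daily accumulation = 20.3 − 9.1 = 11.2 DD/day.
Duration = 33 / 11.2 = 2.946 ≈ 2.9 days.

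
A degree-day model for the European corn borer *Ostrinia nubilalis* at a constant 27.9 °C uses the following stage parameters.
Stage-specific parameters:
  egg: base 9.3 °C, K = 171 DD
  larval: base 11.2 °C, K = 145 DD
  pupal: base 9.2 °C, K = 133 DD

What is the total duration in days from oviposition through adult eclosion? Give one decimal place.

25.0 days

egg: 171 / (27.9 − 9.3) = 171 / 18.6 = 9.194 d.
larval: 145 / (27.9 − 11.2) = 145 / 16.7 = 8.683 d.
pupal: 133 / (27.9 − 9.2) = 133 / 18.7 = 7.112 d.
Sum = 24.988 ≈ 25.0 days.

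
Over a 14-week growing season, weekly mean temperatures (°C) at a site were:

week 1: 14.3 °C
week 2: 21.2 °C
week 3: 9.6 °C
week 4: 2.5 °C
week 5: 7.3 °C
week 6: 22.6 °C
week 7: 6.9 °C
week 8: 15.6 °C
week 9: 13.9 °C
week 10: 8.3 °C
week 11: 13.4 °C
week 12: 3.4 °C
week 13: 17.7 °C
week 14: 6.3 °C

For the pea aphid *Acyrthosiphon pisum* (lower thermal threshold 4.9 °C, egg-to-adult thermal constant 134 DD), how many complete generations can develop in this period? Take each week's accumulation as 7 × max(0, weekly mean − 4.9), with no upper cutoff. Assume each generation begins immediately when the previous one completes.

Weekly DD (7 × max(0, T̄ − 4.9)): 65.8, 114.1, 32.9, 0.0, 16.8, 123.9, 14.0, 74.9, 63.0, 23.8, 59.5, 0.0, 89.6, 9.8.
Season total = 688.1 DD.
Complete generations = ⌊688.1 / 134⌋ = 5.

5 generations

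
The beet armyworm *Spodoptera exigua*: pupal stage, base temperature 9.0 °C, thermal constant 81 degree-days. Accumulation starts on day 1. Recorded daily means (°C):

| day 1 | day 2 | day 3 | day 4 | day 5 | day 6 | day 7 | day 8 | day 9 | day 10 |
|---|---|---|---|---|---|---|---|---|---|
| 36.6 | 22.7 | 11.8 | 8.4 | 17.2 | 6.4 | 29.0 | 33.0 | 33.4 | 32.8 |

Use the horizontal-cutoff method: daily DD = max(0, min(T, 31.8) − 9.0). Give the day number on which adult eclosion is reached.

day 8

Daily DD above 9.0 °C (capped at 22.8): 22.8, 13.7, 2.8, 0.0, 8.2, 0.0, 20.0, 22.8, 22.8, 22.8.
Cumulative: 22.8, 36.5, 39.3, 39.3, 47.5, 47.5, 67.5, 90.3, 113.1, 135.9.
The total first reaches 81 DD on day 8.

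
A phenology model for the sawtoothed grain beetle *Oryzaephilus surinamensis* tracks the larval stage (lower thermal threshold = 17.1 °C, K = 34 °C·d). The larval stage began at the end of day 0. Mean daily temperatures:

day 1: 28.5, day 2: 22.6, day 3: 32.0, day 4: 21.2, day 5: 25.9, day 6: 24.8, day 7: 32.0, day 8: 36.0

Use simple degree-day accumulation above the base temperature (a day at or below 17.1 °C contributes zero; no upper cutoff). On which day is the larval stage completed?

Daily DD above 17.1 °C: 11.4, 5.5, 14.9, 4.1, 8.8, 7.7, 14.9, 18.9.
Cumulative: 11.4, 16.9, 31.8, 35.9, 44.7, 52.4, 67.3, 86.2.
The total first reaches 34 DD on day 4.

day 4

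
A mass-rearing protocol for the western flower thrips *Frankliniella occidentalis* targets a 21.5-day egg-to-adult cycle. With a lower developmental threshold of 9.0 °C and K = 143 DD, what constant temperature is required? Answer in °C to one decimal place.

15.7 °C

Required daily accumulation = 143 / 21.5 = 6.651 DD/day.
T = T_base + 6.651 = 9.0 + 6.651 = 15.651 ≈ 15.7 °C.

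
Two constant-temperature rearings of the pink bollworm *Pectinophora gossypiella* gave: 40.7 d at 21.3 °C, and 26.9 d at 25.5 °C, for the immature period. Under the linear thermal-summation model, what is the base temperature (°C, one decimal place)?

13.1 °C

Equal thermal constants: D₁(T₁ − T_b) = D₂(T₂ − T_b).
40.7·(21.3 − T_b) = 26.9·(25.5 − T_b)
T_b = (40.7·21.3 − 26.9·25.5) / (40.7 − 26.9) = 180.96 / 13.8 = 13.113 °C ≈ 13.1 °C.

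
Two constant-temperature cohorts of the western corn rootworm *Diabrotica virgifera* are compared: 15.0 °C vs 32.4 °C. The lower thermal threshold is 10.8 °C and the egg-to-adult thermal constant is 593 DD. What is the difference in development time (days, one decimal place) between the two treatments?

113.7 days

At 15.0 °C: 593 / (15.0 − 10.8) = 593 / 4.2 = 141.190 d.
At 32.4 °C: 593 / (32.4 − 10.8) = 593 / 21.6 = 27.454 d.
Difference = |141.190 − 27.454| = 113.737 ≈ 113.7 days.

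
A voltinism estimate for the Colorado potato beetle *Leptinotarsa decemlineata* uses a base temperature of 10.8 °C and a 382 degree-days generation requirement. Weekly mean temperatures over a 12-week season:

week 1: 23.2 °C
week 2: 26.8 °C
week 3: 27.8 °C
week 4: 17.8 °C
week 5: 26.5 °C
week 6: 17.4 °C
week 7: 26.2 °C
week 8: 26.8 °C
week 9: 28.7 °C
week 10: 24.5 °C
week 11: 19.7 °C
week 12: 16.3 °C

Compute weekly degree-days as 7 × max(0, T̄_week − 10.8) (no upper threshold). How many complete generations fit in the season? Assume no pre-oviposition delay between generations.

Weekly DD (7 × max(0, T̄ − 10.8)): 86.8, 112.0, 119.0, 49.0, 109.9, 46.2, 107.8, 112.0, 125.3, 95.9, 62.3, 38.5.
Season total = 1064.7 DD.
Complete generations = ⌊1064.7 / 382⌋ = 2.

2 generations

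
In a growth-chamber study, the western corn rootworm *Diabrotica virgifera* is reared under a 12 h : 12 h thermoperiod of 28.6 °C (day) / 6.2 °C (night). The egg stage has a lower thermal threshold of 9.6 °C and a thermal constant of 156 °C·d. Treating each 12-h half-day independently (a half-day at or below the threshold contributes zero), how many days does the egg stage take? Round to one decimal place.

16.4 days

Day half: max(0, 28.6 − 9.6) × 0.5 = 19.0 × 0.5 = 9.50 DD.
Night half: max(0, 6.2 − 9.6) × 0.5 = 0.0 × 0.5 = 0.00 DD.
Per 24 h: 9.50 DD/day.
Duration = 156 / 9.50 = 16.421 ≈ 16.4 days.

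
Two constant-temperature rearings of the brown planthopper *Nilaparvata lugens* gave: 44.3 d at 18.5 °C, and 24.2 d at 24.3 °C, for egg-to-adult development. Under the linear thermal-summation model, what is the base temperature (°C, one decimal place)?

Equal thermal constants: D₁(T₁ − T_b) = D₂(T₂ − T_b).
44.3·(18.5 − T_b) = 24.2·(24.3 − T_b)
T_b = (44.3·18.5 − 24.2·24.3) / (44.3 − 24.2) = 231.49 / 20.1 = 11.517 °C ≈ 11.5 °C.

11.5 °C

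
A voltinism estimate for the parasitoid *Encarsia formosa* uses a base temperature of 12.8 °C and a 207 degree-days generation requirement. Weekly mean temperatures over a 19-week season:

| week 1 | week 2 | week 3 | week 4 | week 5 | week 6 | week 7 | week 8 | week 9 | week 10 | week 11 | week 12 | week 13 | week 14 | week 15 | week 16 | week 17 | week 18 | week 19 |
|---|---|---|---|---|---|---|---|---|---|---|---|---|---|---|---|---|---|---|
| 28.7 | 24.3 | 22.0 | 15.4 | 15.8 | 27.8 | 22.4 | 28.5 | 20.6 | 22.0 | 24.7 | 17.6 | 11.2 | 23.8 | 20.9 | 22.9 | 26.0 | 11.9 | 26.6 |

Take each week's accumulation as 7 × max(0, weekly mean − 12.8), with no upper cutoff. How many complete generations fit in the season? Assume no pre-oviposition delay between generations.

5 generations

Weekly DD (7 × max(0, T̄ − 12.8)): 111.3, 80.5, 64.4, 18.2, 21.0, 105.0, 67.2, 109.9, 54.6, 64.4, 83.3, 33.6, 0.0, 77.0, 56.7, 70.7, 92.4, 0.0, 96.6.
Season total = 1206.8 DD.
Complete generations = ⌊1206.8 / 207⌋ = 5.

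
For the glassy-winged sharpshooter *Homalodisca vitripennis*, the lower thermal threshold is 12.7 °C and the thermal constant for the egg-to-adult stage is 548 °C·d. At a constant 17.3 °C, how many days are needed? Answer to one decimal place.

Daily accumulation = 17.3 − 12.7 = 4.6 DD/day.
Duration = 548 / 4.6 = 119.130 ≈ 119.1 days.

119.1 days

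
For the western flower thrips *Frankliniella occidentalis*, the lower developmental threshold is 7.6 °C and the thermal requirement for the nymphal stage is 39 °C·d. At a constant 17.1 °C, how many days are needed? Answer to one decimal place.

4.1 days

Daily accumulation = 17.1 − 7.6 = 9.5 DD/day.
Duration = 39 / 9.5 = 4.105 ≈ 4.1 days.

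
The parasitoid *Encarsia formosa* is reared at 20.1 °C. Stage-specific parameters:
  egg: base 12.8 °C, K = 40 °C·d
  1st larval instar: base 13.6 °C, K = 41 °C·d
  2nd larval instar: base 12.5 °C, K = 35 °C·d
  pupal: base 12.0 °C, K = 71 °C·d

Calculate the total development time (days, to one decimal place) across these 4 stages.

egg: 40 / (20.1 − 12.8) = 40 / 7.3 = 5.479 d.
1st larval instar: 41 / (20.1 − 13.6) = 41 / 6.5 = 6.308 d.
2nd larval instar: 35 / (20.1 − 12.5) = 35 / 7.6 = 4.605 d.
pupal: 71 / (20.1 − 12.0) = 71 / 8.1 = 8.765 d.
Sum = 25.158 ≈ 25.2 days.

25.2 days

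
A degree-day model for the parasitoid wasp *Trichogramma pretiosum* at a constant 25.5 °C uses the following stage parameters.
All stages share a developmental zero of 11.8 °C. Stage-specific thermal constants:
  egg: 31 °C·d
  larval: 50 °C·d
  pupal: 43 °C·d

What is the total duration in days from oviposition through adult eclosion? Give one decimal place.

Daily accumulation at 25.5 °C = 25.5 − 11.8 = 13.7 DD/day.
Total K = 31 + 50 + 43 = 124 DD.
Total duration = 124 / 13.7 = 9.051 ≈ 9.1 days.

9.1 days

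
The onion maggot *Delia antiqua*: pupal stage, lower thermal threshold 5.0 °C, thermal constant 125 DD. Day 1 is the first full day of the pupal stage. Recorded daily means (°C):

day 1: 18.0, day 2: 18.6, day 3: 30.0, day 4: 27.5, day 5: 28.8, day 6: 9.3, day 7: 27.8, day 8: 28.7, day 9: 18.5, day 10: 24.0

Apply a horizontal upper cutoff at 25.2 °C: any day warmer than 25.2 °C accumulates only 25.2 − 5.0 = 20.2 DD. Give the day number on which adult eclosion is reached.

day 8

Daily DD above 5.0 °C (capped at 20.2): 13.0, 13.6, 20.2, 20.2, 20.2, 4.3, 20.2, 20.2, 13.5, 19.0.
Cumulative: 13.0, 26.6, 46.8, 67.0, 87.2, 91.5, 111.7, 131.9, 145.4, 164.4.
The total first reaches 125 DD on day 8.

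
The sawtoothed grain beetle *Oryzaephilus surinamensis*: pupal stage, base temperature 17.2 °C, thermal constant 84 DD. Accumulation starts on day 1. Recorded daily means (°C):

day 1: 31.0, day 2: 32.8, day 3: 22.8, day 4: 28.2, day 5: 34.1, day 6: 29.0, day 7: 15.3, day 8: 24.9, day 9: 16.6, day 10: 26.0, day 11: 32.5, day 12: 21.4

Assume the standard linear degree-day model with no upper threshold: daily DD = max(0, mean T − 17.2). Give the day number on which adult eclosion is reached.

Daily DD above 17.2 °C: 13.8, 15.6, 5.6, 11.0, 16.9, 11.8, 0.0, 7.7, 0.0, 8.8, 15.3, 4.2.
Cumulative: 13.8, 29.4, 35.0, 46.0, 62.9, 74.7, 74.7, 82.4, 82.4, 91.2, 106.5, 110.7.
The total first reaches 84 DD on day 10.

day 10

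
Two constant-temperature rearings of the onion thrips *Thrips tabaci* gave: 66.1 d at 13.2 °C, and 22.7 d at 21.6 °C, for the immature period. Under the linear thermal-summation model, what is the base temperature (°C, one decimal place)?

Equal thermal constants: D₁(T₁ − T_b) = D₂(T₂ − T_b).
66.1·(13.2 − T_b) = 22.7·(21.6 − T_b)
T_b = (66.1·13.2 − 22.7·21.6) / (66.1 − 22.7) = 382.20 / 43.4 = 8.806 °C ≈ 8.8 °C.

8.8 °C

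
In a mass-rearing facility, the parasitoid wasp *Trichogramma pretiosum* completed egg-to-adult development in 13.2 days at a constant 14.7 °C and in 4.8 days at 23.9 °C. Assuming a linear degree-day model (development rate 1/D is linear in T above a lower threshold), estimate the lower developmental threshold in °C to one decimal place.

9.4 °C

Equal thermal constants: D₁(T₁ − T_b) = D₂(T₂ − T_b).
13.2·(14.7 − T_b) = 4.8·(23.9 − T_b)
T_b = (13.2·14.7 − 4.8·23.9) / (13.2 − 4.8) = 79.32 / 8.4 = 9.443 °C ≈ 9.4 °C.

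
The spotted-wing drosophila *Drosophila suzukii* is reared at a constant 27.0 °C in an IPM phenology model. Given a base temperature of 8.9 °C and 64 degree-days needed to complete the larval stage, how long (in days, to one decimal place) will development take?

3.5 days

Daily accumulation = 27.0 − 8.9 = 18.1 DD/day.
Duration = 64 / 18.1 = 3.536 ≈ 3.5 days.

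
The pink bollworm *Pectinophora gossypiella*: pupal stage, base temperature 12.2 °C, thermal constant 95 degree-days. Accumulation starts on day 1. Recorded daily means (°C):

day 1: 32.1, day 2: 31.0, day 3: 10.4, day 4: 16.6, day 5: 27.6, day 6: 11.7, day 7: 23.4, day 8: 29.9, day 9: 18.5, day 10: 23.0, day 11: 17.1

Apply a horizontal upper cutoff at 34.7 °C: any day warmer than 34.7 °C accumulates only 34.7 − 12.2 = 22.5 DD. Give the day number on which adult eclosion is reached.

day 10

Daily DD above 12.2 °C (capped at 22.5): 19.9, 18.8, 0.0, 4.4, 15.4, 0.0, 11.2, 17.7, 6.3, 10.8, 4.9.
Cumulative: 19.9, 38.7, 38.7, 43.1, 58.5, 58.5, 69.7, 87.4, 93.7, 104.5, 109.4.
The total first reaches 95 DD on day 10.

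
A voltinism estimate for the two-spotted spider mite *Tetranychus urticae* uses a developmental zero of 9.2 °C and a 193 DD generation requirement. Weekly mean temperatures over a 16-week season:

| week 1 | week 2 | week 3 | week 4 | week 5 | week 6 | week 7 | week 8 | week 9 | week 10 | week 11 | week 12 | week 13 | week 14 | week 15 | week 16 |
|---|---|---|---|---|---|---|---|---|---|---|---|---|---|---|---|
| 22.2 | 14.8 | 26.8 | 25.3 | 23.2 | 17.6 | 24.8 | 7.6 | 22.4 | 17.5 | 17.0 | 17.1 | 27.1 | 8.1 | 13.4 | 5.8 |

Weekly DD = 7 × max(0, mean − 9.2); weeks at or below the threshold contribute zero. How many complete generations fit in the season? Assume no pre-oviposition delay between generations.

5 generations

Weekly DD (7 × max(0, T̄ − 9.2)): 91.0, 39.2, 123.2, 112.7, 98.0, 58.8, 109.2, 0.0, 92.4, 58.1, 54.6, 55.3, 125.3, 0.0, 29.4, 0.0.
Season total = 1047.2 DD.
Complete generations = ⌊1047.2 / 193⌋ = 5.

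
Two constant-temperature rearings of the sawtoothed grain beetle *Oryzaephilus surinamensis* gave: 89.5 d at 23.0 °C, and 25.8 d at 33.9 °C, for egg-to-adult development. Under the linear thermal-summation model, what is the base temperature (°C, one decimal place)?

18.6 °C

Under the model K = D·(T − T_b), so D₁·(T₁ − T_b) = D₂·(T₂ − T_b).
89.5·(23.0 − T_b) = 25.8·(33.9 − T_b)
T_b = (89.5·23.0 − 25.8·33.9) / (89.5 − 25.8) = 1183.88 / 63.7 = 18.585 °C ≈ 18.6 °C.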